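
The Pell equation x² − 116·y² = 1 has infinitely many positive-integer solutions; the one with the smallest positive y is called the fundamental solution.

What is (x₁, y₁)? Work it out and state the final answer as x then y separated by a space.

9801 910

[10; 1,3,2,1,4,1,2,3,1,20] for √116; ℓ=10 ⇒ convergent index 9
k=0  a_k=10  p_k/q_k = 10/1
…
k=3  a_k=2  p_k/q_k = 97/9
k=4  a_k=1  p_k/q_k = 140/13
k=5  a_k=4  p_k/q_k = 657/61
…
k=7  a_k=2  p_k/q_k = 2251/209
k=8  a_k=3  p_k/q_k = 7550/701
k=9  a_k=1  p_k/q_k = 9801/910
→ (9801, 910).  Check: 9801²=96059601, 116·910²=96059600, difference 1.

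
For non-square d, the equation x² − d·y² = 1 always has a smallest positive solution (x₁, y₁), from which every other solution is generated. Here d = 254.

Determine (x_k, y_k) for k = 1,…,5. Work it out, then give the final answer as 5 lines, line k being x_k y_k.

[15; 1,14,1,30] for √254; ℓ=4 ⇒ convergent index 3
a_0=15:  p_0=15·1+0=15,  q_0=15·0+1=1
a_1=1:  p_1=1·15+1=16,  q_1=1·1+0=1
a_2=14:  p_2=14·16+15=239,  q_2=14·1+1=15
a_3=1:  p_3=1·239+16=255,  q_3=1·15+1=16
→ (255, 16).  Check: 255²=65025, 254·16²=65024, difference 1.
(255+16√254)^2 = 130049 + 8160√254
(255+16√254)^3 = 66324735 + 4161584√254
(255+16√254)^4 = 33825484801 + 2122399680√254
(255+16√254)^5 = 17250930923775 + 1082419675216√254

255 16
130049 8160
66324735 4161584
33825484801 2122399680
17250930923775 1082419675216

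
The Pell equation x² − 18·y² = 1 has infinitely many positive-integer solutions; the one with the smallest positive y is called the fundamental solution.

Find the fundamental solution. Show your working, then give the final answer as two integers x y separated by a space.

[4; 4,8] for √18; ℓ=2 ⇒ convergent index 1
a_0=4:  p_0=4·1+0=4,  q_0=4·0+1=1
a_1=4:  p_1=4·4+1=17,  q_1=4·1+0=4
(x₁, y₁) = (17, 4);  17² − 18·4² = 1 ✓

17 4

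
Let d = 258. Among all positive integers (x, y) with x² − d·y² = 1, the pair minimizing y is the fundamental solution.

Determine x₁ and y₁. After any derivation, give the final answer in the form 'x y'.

d=258: √d = [16; 16,32] (ℓ=2, even), read p_1/q_1
step 0: (16, 1)  from 16·(1,0) + (0,1)
step 1: (257, 16)  from 16·(16,1) + (1,0)
→ (257, 16).  Check: 257²=66049, 258·16²=66048, difference 1.

257 16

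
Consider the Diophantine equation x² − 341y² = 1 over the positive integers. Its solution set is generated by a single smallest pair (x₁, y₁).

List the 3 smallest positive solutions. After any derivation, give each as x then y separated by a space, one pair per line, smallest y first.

10626551 575460
225847172311201 12230310076920
4799952989541519968951 259932027556408030380

d=341: √d = [18; 2,6,1,8,2,…,6,2,36] (ℓ=14, even), read p_13/q_13
step 0: (18, 1)  from 18·(1,0) + (0,1)
…
step 2: (240, 13)  from 6·(37,2) + (18,1)
step 3: (277, 15)  from 1·(240,13) + (37,2)
step 4: (2456, 133)  from 8·(277,15) + (240,13)
step 5: (5189, 281)  from 2·(2456,133) + (277,15)
…
step 8: (28124, 1523)  from 1·(20479,1109) + (7645,414)
…
step 12: (4953942, 268271)  from 6·(718667,38918) + (641940,34763)
step 13: (10626551, 575460)  from 2·(4953942,268271) + (718667,38918)
fundamental: x₁=10626551, y₁=575460  (since 112923586155601 − 341·331154211600 = 1)
(10626551+575460√341)^2 = 225847172311201 + 12230310076920√341
(10626551+575460√341)^3 = 4799952989541519968951 + 259932027556408030380√341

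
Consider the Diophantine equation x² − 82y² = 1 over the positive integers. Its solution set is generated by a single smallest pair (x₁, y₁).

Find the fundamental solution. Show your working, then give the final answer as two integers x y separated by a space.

163 18

√82 → a₀=9, period (18); ℓ=1 odd so k=1
step 0: (9, 1)  from 9·(1,0) + (0,1)
step 1: (163, 18)  from 18·(9,1) + (1,0)
fundamental: x₁=163, y₁=18  (since 26569 − 82·324 = 1)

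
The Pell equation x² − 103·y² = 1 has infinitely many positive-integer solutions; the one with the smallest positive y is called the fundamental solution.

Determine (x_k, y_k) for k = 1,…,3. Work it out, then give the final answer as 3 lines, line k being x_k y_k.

d=103: √d = [10; 6,1,2,1,1,9,1,1,2,1,6,20] (ℓ=12, even), read p_11/q_11
a_0=10:  p_0=10·1+0=10,  q_0=10·0+1=1
a_1=6:  p_1=6·10+1=61,  q_1=6·1+0=6
a_2=1:  p_2=1·61+10=71,  q_2=1·6+1=7
…
a_4=1:  p_4=1·203+71=274,  q_4=1·20+7=27
a_5=1:  p_5=1·274+203=477,  q_5=1·27+20=47
a_6=9:  p_6=9·477+274=4567,  q_6=9·47+27=450
a_7=1:  p_7=1·4567+477=5044,  q_7=1·450+47=497
a_8=1:  p_8=1·5044+4567=9611,  q_8=1·497+450=947
a_9=2:  p_9=2·9611+5044=24266,  q_9=2·947+497=2391
a_10=1:  p_10=1·24266+9611=33877,  q_10=1·2391+947=3338
a_11=6:  p_11=6·33877+24266=227528,  q_11=6·3338+2391=22419
(x₁, y₁) = (227528, 22419);  227528² − 103·22419² = 1 ✓
(227528+22419√103)^2 = 103537981567 + 10201900464√103
(227528+22419√103)^3 = 47115579739725224 + 4642436017523565√103

227528 22419
103537981567 10201900464
47115579739725224 4642436017523565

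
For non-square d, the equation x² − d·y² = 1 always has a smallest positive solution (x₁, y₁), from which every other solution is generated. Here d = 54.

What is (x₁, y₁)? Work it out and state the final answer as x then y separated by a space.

485 66

√54 → a₀=7, period (2,1,6,1,2,14); ℓ=6 even so k=5
i=0: a=7 ⇒ p=7, q=1
…
i=2: a=1 ⇒ p=22, q=3
i=3: a=6 ⇒ p=147, q=20
i=4: a=1 ⇒ p=169, q=23
i=5: a=2 ⇒ p=485, q=66
→ (485, 66).  Check: 485²=235225, 54·66²=235224, difference 1.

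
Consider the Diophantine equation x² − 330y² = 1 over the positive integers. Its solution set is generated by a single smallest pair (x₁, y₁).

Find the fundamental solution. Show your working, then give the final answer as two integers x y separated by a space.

[18; 6,36] for √330; ℓ=2 ⇒ convergent index 1
a_0=18:  p_0=18·1+0=18,  q_0=18·0+1=1
a_1=6:  p_1=6·18+1=109,  q_1=6·1+0=6
fundamental: x₁=109, y₁=6  (since 11881 − 330·36 = 1)

109 6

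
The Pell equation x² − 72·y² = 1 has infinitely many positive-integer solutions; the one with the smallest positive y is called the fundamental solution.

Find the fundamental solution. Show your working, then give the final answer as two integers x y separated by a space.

√72 = [8; 2,16, …], period ℓ=2 (even) → k=1
k=0  a_k=8  p_k/q_k = 8/1
k=1  a_k=2  p_k/q_k = 17/2
fundamental: x₁=17, y₁=2  (since 289 − 72·4 = 1)

17 2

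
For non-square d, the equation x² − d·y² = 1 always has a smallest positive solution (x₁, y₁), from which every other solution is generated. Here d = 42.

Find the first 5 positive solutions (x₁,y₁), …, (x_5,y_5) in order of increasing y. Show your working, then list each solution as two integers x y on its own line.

√42 → a₀=6, period (2,12); ℓ=2 even so k=1
i=0: a=6 ⇒ p=6, q=1
i=1: a=2 ⇒ p=13, q=2
→ (13, 2).  Check: 13²=169, 42·2²=168, difference 1.
k=2:  x_2 = 13·13+42·2·2 = 337,  y_2 = 13·2+2·13 = 52
k=3:  x_3 = 13·337+42·2·52 = 8749,  y_3 = 13·52+2·337 = 1350
k=4:  x_4 = 13·8749+42·2·1350 = 227137,  y_4 = 13·1350+2·8749 = 35048
k=5:  x_5 = 13·227137+42·2·35048 = 5896813,  y_5 = 13·35048+2·227137 = 909898

13 2
337 52
8749 1350
227137 35048
5896813 909898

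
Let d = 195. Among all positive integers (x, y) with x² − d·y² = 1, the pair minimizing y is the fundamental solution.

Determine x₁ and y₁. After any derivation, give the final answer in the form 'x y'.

√195 → a₀=13, period (1,26); ℓ=2 even so k=1
i=0: a=13 ⇒ p=13, q=1
i=1: a=1 ⇒ p=14, q=1
→ (14, 1).  Check: 14²=196, 195·1²=195, difference 1.

14 1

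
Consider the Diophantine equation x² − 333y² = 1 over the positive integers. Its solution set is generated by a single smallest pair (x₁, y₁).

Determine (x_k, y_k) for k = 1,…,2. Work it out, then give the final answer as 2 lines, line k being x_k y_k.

[18; 4,36] for √333; ℓ=2 ⇒ convergent index 1
i=0: a=18 ⇒ p=18, q=1
i=1: a=4 ⇒ p=73, q=4
→ (73, 4).  Check: 73²=5329, 333·4²=5328, difference 1.
k=2:  x_2 = 73·73+333·4·4 = 10657,  y_2 = 73·4+4·73 = 584

73 4
10657 584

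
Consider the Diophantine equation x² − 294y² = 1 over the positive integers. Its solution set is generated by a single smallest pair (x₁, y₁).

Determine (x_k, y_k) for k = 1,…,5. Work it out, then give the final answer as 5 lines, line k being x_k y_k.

[17; 6,1,4,1,6,34] for √294; ℓ=6 ⇒ convergent index 5
a_0=17:  p_0=17·1+0=17,  q_0=17·0+1=1
a_1=6:  p_1=6·17+1=103,  q_1=6·1+0=6
a_2=1:  p_2=1·103+17=120,  q_2=1·6+1=7
a_3=4:  p_3=4·120+103=583,  q_3=4·7+6=34
a_4=1:  p_4=1·583+120=703,  q_4=1·34+7=41
a_5=6:  p_5=6·703+583=4801,  q_5=6·41+34=280
(x₁, y₁) = (4801, 280);  4801² − 294·280² = 1 ✓
k=2:  x_2 = 4801·4801+294·280·280 = 46099201,  y_2 = 4801·280+280·4801 = 2688560
k=3:  x_3 = 4801·46099201+294·280·2688560 = 442644523201,  y_3 = 4801·2688560+280·46099201 = 25815552840
k=4:  x_4 = 4801·442644523201+294·280·25815552840 = 4250272665676801,  y_4 = 4801·25815552840+280·442644523201 = 247880935681120
k=5:  x_5 = 4801·4250272665676801+294·280·247880935681120 = 40811117693184120001,  y_5 = 4801·247880935681120+280·4250272665676801 = 2380152718594561400

4801 280
46099201 2688560
442644523201 25815552840
4250272665676801 247880935681120
40811117693184120001 2380152718594561400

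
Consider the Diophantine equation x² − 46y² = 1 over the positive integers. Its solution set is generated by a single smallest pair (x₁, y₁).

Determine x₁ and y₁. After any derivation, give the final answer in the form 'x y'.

[6; 1,3,1,1,2,6,2,1,1,3,1,12] for √46; ℓ=12 ⇒ convergent index 11
k=0  a_k=6  p_k/q_k = 6/1
k=1  a_k=1  p_k/q_k = 7/1
k=2  a_k=3  p_k/q_k = 27/4
k=3  a_k=1  p_k/q_k = 34/5
…
k=10  a_k=3  p_k/q_k = 19038/2807
k=11  a_k=1  p_k/q_k = 24335/3588
(x₁, y₁) = (24335, 3588);  24335² − 46·3588² = 1 ✓

24335 3588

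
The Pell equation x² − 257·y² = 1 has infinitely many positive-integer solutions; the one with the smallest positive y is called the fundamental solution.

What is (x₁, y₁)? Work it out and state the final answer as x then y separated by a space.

513 32

[16; 32] for √257; ℓ=1 ⇒ convergent index 1
a_0=16:  p_0=16·1+0=16,  q_0=16·0+1=1
a_1=32:  p_1=32·16+1=513,  q_1=32·1+0=32
fundamental: x₁=513, y₁=32  (since 263169 − 257·1024 = 1)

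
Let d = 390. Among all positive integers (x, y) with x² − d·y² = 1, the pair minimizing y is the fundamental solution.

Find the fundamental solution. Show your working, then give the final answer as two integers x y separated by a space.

[19; 1,2,1,38] for √390; ℓ=4 ⇒ convergent index 3
a_0=19:  p_0=19·1+0=19,  q_0=19·0+1=1
…
a_2=2:  p_2=2·20+19=59,  q_2=2·1+1=3
a_3=1:  p_3=1·59+20=79,  q_3=1·3+1=4
fundamental: x₁=79, y₁=4  (since 6241 − 390·16 = 1)

79 4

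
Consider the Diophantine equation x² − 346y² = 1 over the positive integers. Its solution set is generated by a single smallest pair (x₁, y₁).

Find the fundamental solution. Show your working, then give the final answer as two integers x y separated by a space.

d=346: √d = [18; 1,1,1,1,36] (ℓ=5, odd), read p_9/q_9
i=0: a=18 ⇒ p=18, q=1
…
i=2: a=1 ⇒ p=37, q=2
i=3: a=1 ⇒ p=56, q=3
…
i=8: a=1 ⇒ p=10398, q=559
i=9: a=1 ⇒ p=17299, q=930
→ (17299, 930).  Check: 17299²=299255401, 346·930²=299255400, difference 1.

17299 930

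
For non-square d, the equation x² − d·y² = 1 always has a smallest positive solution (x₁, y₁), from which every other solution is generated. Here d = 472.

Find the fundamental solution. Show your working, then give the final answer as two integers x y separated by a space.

[21; 1,2,1,1,1,…,2,1,42] for √472; ℓ=14 ⇒ convergent index 13
step 0: (21, 1)  from 21·(1,0) + (0,1)
…
step 2: (65, 3)  from 2·(22,1) + (21,1)
step 3: (87, 4)  from 1·(65,3) + (22,1)
step 4: (152, 7)  from 1·(87,4) + (65,3)
step 5: (239, 11)  from 1·(152,7) + (87,4)
…
step 7: (5779, 266)  from 5·(1108,51) + (239,11)
…
step 9: (30003, 1381)  from 1·(24224,1115) + (5779,266)
step 10: (54227, 2496)  from 1·(30003,1381) + (24224,1115)
…
step 12: (222687, 10250)  from 2·(84230,3877) + (54227,2496)
step 13: (306917, 14127)  from 1·(222687,10250) + (84230,3877)
→ (306917, 14127).  Check: 306917²=94198044889, 472·14127²=94198044888, difference 1.

306917 14127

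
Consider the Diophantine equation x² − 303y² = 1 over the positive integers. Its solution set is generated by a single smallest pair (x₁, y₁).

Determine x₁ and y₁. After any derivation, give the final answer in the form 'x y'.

2524 145

[17; 2,2,5,2,2,34] for √303; ℓ=6 ⇒ convergent index 5
step 0: (17, 1)  from 17·(1,0) + (0,1)
…
step 2: (87, 5)  from 2·(35,2) + (17,1)
…
step 4: (1027, 59)  from 2·(470,27) + (87,5)
step 5: (2524, 145)  from 2·(1027,59) + (470,27)
fundamental: x₁=2524, y₁=145  (since 6370576 − 303·21025 = 1)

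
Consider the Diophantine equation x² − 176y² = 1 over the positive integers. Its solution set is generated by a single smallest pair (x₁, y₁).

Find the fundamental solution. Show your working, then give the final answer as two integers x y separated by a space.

199 15

[13; 3,1,3,26] for √176; ℓ=4 ⇒ convergent index 3
i=0: a=13 ⇒ p=13, q=1
i=1: a=3 ⇒ p=40, q=3
i=2: a=1 ⇒ p=53, q=4
i=3: a=3 ⇒ p=199, q=15
(x₁, y₁) = (199, 15);  199² − 176·15² = 1 ✓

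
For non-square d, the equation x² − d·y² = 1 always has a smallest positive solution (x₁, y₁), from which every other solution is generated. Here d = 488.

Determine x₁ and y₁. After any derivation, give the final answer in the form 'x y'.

d=488: √d = [22; 11,44] (ℓ=2, even), read p_1/q_1
step 0: (22, 1)  from 22·(1,0) + (0,1)
step 1: (243, 11)  from 11·(22,1) + (1,0)
fundamental: x₁=243, y₁=11  (since 59049 − 488·121 = 1)

243 11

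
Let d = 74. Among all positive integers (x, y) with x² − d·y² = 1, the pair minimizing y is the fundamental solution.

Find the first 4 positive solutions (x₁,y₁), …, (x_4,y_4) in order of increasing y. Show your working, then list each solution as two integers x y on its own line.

3699 430
27365201 3181140
202447753299 23534073290
1497708451540801 174105071018280

√74 = [8; 1,1,1,1,16, …], period ℓ=5 (odd) → k=9
k=0  a_k=8  p_k/q_k = 8/1
…
k=4  a_k=1  p_k/q_k = 43/5
k=5  a_k=16  p_k/q_k = 714/83
…
k=8  a_k=1  p_k/q_k = 2228/259
k=9  a_k=1  p_k/q_k = 3699/430
→ (3699, 430).  Check: 3699²=13682601, 74·430²=13682600, difference 1.
k=2:  x_2 = 3699·3699+74·430·430 = 27365201,  y_2 = 3699·430+430·3699 = 3181140
k=3:  x_3 = 3699·27365201+74·430·3181140 = 202447753299,  y_3 = 3699·3181140+430·27365201 = 23534073290
k=4:  x_4 = 3699·202447753299+74·430·23534073290 = 1497708451540801,  y_4 = 3699·23534073290+430·202447753299 = 174105071018280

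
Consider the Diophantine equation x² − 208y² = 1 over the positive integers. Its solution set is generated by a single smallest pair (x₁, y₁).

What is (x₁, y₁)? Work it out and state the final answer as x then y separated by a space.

649 45

[14; 2,2,1,2,2,28] for √208; ℓ=6 ⇒ convergent index 5
k=0  a_k=14  p_k/q_k = 14/1
k=1  a_k=2  p_k/q_k = 29/2
k=2  a_k=2  p_k/q_k = 72/5
k=3  a_k=1  p_k/q_k = 101/7
k=4  a_k=2  p_k/q_k = 274/19
k=5  a_k=2  p_k/q_k = 649/45
fundamental: x₁=649, y₁=45  (since 421201 − 208·2025 = 1)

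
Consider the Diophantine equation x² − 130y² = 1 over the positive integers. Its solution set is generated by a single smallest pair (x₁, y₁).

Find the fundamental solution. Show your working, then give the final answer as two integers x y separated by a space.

6499 570

√130 = [11; 2,2,22, …], period ℓ=3 (odd) → k=5
i=0: a=11 ⇒ p=11, q=1
i=1: a=2 ⇒ p=23, q=2
i=2: a=2 ⇒ p=57, q=5
…
i=4: a=2 ⇒ p=2611, q=229
i=5: a=2 ⇒ p=6499, q=570
(x₁, y₁) = (6499, 570);  6499² − 130·570² = 1 ✓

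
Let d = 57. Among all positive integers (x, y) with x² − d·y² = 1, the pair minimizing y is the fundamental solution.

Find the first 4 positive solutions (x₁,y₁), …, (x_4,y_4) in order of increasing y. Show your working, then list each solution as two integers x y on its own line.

[7; 1,1,4,1,1,14] for √57; ℓ=6 ⇒ convergent index 5
step 0: (7, 1)  from 7·(1,0) + (0,1)
…
step 2: (15, 2)  from 1·(8,1) + (7,1)
step 3: (68, 9)  from 4·(15,2) + (8,1)
step 4: (83, 11)  from 1·(68,9) + (15,2)
step 5: (151, 20)  from 1·(83,11) + (68,9)
(x₁, y₁) = (151, 20);  151² − 57·20² = 1 ✓
(151+20√57)^2 = 45601 + 6040√57
(151+20√57)^3 = 13771351 + 1824060√57
(151+20√57)^4 = 4158902401 + 550860080√57

151 20
45601 6040
13771351 1824060
4158902401 550860080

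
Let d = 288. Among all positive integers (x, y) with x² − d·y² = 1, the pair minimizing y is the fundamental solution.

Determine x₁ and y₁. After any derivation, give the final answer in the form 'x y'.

d=288: √d = [16; 1,32] (ℓ=2, even), read p_1/q_1
step 0: (16, 1)  from 16·(1,0) + (0,1)
step 1: (17, 1)  from 1·(16,1) + (1,0)
→ (17, 1).  Check: 17²=289, 288·1²=288, difference 1.

17 1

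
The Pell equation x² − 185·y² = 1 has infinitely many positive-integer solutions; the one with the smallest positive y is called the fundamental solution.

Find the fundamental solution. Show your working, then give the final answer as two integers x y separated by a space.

9249 680

d=185: √d = [13; 1,1,1,1,26] (ℓ=5, odd), read p_9/q_9
i=0: a=13 ⇒ p=13, q=1
i=1: a=1 ⇒ p=14, q=1
i=2: a=1 ⇒ p=27, q=2
i=3: a=1 ⇒ p=41, q=3
i=4: a=1 ⇒ p=68, q=5
i=5: a=26 ⇒ p=1809, q=133
i=6: a=1 ⇒ p=1877, q=138
…
i=8: a=1 ⇒ p=5563, q=409
i=9: a=1 ⇒ p=9249, q=680
→ (9249, 680).  Check: 9249²=85544001, 185·680²=85544000, difference 1.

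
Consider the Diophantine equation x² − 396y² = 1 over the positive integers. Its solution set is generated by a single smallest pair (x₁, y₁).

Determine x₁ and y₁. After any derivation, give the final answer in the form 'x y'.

199 10

[19; 1,8,1,38] for √396; ℓ=4 ⇒ convergent index 3
a_0=19:  p_0=19·1+0=19,  q_0=19·0+1=1
a_1=1:  p_1=1·19+1=20,  q_1=1·1+0=1
a_2=8:  p_2=8·20+19=179,  q_2=8·1+1=9
a_3=1:  p_3=1·179+20=199,  q_3=1·9+1=10
(x₁, y₁) = (199, 10);  199² − 396·10² = 1 ✓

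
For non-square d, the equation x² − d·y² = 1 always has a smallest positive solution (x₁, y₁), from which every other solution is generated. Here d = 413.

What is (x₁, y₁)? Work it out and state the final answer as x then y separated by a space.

113399 5580

d=413: √d = [20; 3,9,1,4,1,9,3,40] (ℓ=8, even), read p_7/q_7
k=0  a_k=20  p_k/q_k = 20/1
…
k=4  a_k=4  p_k/q_k = 3089/152
…
k=6  a_k=9  p_k/q_k = 36560/1799
k=7  a_k=3  p_k/q_k = 113399/5580
fundamental: x₁=113399, y₁=5580  (since 12859333201 − 413·31136400 = 1)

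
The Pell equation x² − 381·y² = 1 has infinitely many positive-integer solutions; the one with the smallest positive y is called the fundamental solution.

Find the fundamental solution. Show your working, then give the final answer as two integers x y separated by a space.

√381 = [19; 1,1,12,1,1,38, …], period ℓ=6 (even) → k=5
k=0  a_k=19  p_k/q_k = 19/1
k=1  a_k=1  p_k/q_k = 20/1
…
k=3  a_k=12  p_k/q_k = 488/25
k=4  a_k=1  p_k/q_k = 527/27
k=5  a_k=1  p_k/q_k = 1015/52
fundamental: x₁=1015, y₁=52  (since 1030225 − 381·2704 = 1)

1015 52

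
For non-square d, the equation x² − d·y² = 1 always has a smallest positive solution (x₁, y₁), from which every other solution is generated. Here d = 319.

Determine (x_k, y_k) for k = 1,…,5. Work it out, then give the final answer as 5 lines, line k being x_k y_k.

√319 → a₀=17, period (1,6,5,1,4,…,6,1,34); ℓ=14 even so k=13
i=0: a=17 ⇒ p=17, q=1
i=1: a=1 ⇒ p=18, q=1
…
i=3: a=5 ⇒ p=643, q=36
i=4: a=1 ⇒ p=768, q=43
i=5: a=4 ⇒ p=3715, q=208
…
i=8: a=3 ⇒ p=58797, q=3292
i=9: a=4 ⇒ p=250816, q=14043
i=10: a=1 ⇒ p=309613, q=17335
i=11: a=5 ⇒ p=1798881, q=100718
i=12: a=6 ⇒ p=11102899, q=621643
i=13: a=1 ⇒ p=12901780, q=722361
fundamental: x₁=12901780, y₁=722361  (since 166455927168400 − 319·521805414321 = 1)
(x_2, y_2) = (12901780·12901780 + 319·722361·722361, 12901780·722361 + 722361·12901780) = (332911854336799, 18639485405160)
(x_3, y_3) = (12901780·332911854336799 + 319·722361·18639485405160, 12901780·18639485405160 + 722361·332911854336799) = (8590311008090840302660, 480965080021169647239)
(x_4, y_4) = (12901780·8590311008090840302660 + 319·722361·480965080021169647239, 12901780·480965080021169647239 + 722361·8590311008090840302660) = (221660605515932150288251132801, 12410611300231033623224965680)
(x_5, y_5) = (12901780·221660605515932150288251132801 + 319·722361·12410611300231033623224965680, 12901780·12410611300231033623224965680 + 722361·221660605515932150288251132801) = (5719632734066677605580897309458268900, 320237953322189008993822774252173561)

12901780 722361
332911854336799 18639485405160
8590311008090840302660 480965080021169647239
221660605515932150288251132801 12410611300231033623224965680
5719632734066677605580897309458268900 320237953322189008993822774252173561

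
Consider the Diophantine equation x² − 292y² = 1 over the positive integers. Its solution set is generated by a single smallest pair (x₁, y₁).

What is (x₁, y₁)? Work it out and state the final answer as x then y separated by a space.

√292 → a₀=17, period (11,2,1,3,8,3,1,2,11,34); ℓ=10 even so k=9
k=0  a_k=17  p_k/q_k = 17/1
k=1  a_k=11  p_k/q_k = 188/11
k=2  a_k=2  p_k/q_k = 393/23
…
k=4  a_k=3  p_k/q_k = 2136/125
k=5  a_k=8  p_k/q_k = 17669/1034
k=6  a_k=3  p_k/q_k = 55143/3227
k=7  a_k=1  p_k/q_k = 72812/4261
k=8  a_k=2  p_k/q_k = 200767/11749
k=9  a_k=11  p_k/q_k = 2281249/133500
→ (2281249, 133500).  Check: 2281249²=5204097000001, 292·133500²=5204097000000, difference 1.

2281249 133500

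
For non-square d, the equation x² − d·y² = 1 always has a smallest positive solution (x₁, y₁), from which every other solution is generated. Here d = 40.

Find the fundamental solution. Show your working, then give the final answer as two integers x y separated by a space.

√40 = [6; 3,12, …], period ℓ=2 (even) → k=1
a_0=6:  p_0=6·1+0=6,  q_0=6·0+1=1
a_1=3:  p_1=3·6+1=19,  q_1=3·1+0=3
(x₁, y₁) = (19, 3);  19² − 40·3² = 1 ✓

19 3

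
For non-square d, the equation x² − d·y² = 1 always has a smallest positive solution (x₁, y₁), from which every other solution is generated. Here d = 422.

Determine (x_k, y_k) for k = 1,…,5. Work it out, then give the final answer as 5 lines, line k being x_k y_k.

d=422: √d = [20; 1,1,5,2,1,…,1,1,40] (ℓ=14, even), read p_13/q_13
step 0: (20, 1)  from 20·(1,0) + (0,1)
step 1: (21, 1)  from 1·(20,1) + (1,0)
…
step 4: (493, 24)  from 2·(226,11) + (41,2)
step 5: (719, 35)  from 1·(493,24) + (226,11)
…
step 8: (163807, 7974)  from 3·(53719,2615) + (2650,129)
…
step 12: (3810680, 185501)  from 1·(3211821,156349) + (598859,29152)
step 13: (7022501, 341850)  from 1·(3810680,185501) + (3211821,156349)
→ (7022501, 341850).  Check: 7022501²=49315520295001, 422·341850²=49315520295000, difference 1.
(7022501+341850√422)^2 = 98631040590001 + 4801283933700√422
(7022501+341850√422)^3 = 1385273162348638202501 + 67434042451384025550√422
(7022501+341850√422)^4 = 19456164335732849620362360001 + 947111261097768740333867400√422
(7022501+341850√422)^5 = 273261867007695159110526238300562501 + 13302179556340616719484196916709250√422

7022501 341850
98631040590001 4801283933700
1385273162348638202501 67434042451384025550
19456164335732849620362360001 947111261097768740333867400
273261867007695159110526238300562501 13302179556340616719484196916709250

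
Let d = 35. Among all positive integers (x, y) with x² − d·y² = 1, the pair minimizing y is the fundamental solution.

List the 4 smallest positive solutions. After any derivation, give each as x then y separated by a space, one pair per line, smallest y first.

[5; 1,10] for √35; ℓ=2 ⇒ convergent index 1
step 0: (5, 1)  from 5·(1,0) + (0,1)
step 1: (6, 1)  from 1·(5,1) + (1,0)
→ (6, 1).  Check: 6²=36, 35·1²=35, difference 1.
k=2:  x_2 = 6·6+35·1·1 = 71,  y_2 = 6·1+1·6 = 12
k=3:  x_3 = 6·71+35·1·12 = 846,  y_3 = 6·12+1·71 = 143
k=4:  x_4 = 6·846+35·1·143 = 10081,  y_4 = 6·143+1·846 = 1704

6 1
71 12
846 143
10081 1704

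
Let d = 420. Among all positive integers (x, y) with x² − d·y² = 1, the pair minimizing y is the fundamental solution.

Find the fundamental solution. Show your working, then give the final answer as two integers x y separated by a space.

41 2

√420 → a₀=20, period (2,40); ℓ=2 even so k=1
i=0: a=20 ⇒ p=20, q=1
i=1: a=2 ⇒ p=41, q=2
(x₁, y₁) = (41, 2);  41² − 420·2² = 1 ✓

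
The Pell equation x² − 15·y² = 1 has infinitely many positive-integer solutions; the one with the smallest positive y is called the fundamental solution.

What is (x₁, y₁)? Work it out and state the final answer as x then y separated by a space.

√15 = [3; 1,6, …], period ℓ=2 (even) → k=1
k=0  a_k=3  p_k/q_k = 3/1
k=1  a_k=1  p_k/q_k = 4/1
→ (4, 1).  Check: 4²=16, 15·1²=15, difference 1.

4 1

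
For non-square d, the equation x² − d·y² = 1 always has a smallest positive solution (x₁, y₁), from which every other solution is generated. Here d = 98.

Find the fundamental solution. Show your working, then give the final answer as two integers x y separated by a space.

99 10

[9; 1,8,1,18] for √98; ℓ=4 ⇒ convergent index 3
step 0: (9, 1)  from 9·(1,0) + (0,1)
…
step 2: (89, 9)  from 8·(10,1) + (9,1)
step 3: (99, 10)  from 1·(89,9) + (10,1)
→ (99, 10).  Check: 99²=9801, 98·10²=9800, difference 1.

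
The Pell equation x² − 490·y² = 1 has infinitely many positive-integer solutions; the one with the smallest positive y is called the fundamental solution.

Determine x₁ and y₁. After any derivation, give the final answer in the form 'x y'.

√490 → a₀=22, period (7,2,1,4,4,4,1,2,7,44); ℓ=10 even so k=9
step 0: (22, 1)  from 22·(1,0) + (0,1)
step 1: (155, 7)  from 7·(22,1) + (1,0)
step 2: (332, 15)  from 2·(155,7) + (22,1)
step 3: (487, 22)  from 1·(332,15) + (155,7)
step 4: (2280, 103)  from 4·(487,22) + (332,15)
step 5: (9607, 434)  from 4·(2280,103) + (487,22)
…
step 7: (50315, 2273)  from 1·(40708,1839) + (9607,434)
step 8: (141338, 6385)  from 2·(50315,2273) + (40708,1839)
step 9: (1039681, 46968)  from 7·(141338,6385) + (50315,2273)
(x₁, y₁) = (1039681, 46968);  1039681² − 490·46968² = 1 ✓

1039681 46968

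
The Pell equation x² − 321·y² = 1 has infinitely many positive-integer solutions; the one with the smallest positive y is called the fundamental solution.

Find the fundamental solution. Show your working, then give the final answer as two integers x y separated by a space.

215 12

[17; 1,10,1,34] for √321; ℓ=4 ⇒ convergent index 3
k=0  a_k=17  p_k/q_k = 17/1
k=1  a_k=1  p_k/q_k = 18/1
k=2  a_k=10  p_k/q_k = 197/11
k=3  a_k=1  p_k/q_k = 215/12
fundamental: x₁=215, y₁=12  (since 46225 − 321·144 = 1)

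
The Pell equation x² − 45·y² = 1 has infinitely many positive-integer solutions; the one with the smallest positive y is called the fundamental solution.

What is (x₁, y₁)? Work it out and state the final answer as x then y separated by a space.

161 24

√45 → a₀=6, period (1,2,2,2,1,12); ℓ=6 even so k=5
a_0=6:  p_0=6·1+0=6,  q_0=6·0+1=1
a_1=1:  p_1=1·6+1=7,  q_1=1·1+0=1
a_2=2:  p_2=2·7+6=20,  q_2=2·1+1=3
a_3=2:  p_3=2·20+7=47,  q_3=2·3+1=7
a_4=2:  p_4=2·47+20=114,  q_4=2·7+3=17
a_5=1:  p_5=1·114+47=161,  q_5=1·17+7=24
→ (161, 24).  Check: 161²=25921, 45·24²=25920, difference 1.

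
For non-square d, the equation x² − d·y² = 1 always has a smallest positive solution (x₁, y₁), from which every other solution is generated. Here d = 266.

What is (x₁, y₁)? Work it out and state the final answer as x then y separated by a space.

d=266: √d = [16; 3,4,3,32] (ℓ=4, even), read p_3/q_3
i=0: a=16 ⇒ p=16, q=1
i=1: a=3 ⇒ p=49, q=3
i=2: a=4 ⇒ p=212, q=13
i=3: a=3 ⇒ p=685, q=42
→ (685, 42).  Check: 685²=469225, 266·42²=469224, difference 1.

685 42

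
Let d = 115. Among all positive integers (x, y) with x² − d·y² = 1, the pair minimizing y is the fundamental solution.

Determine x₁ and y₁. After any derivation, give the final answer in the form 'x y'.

1126 105

d=115: √d = [10; 1,2,1,1,1,1,1,2,1,20] (ℓ=10, even), read p_9/q_9
a_0=10:  p_0=10·1+0=10,  q_0=10·0+1=1
a_1=1:  p_1=1·10+1=11,  q_1=1·1+0=1
a_2=2:  p_2=2·11+10=32,  q_2=2·1+1=3
a_3=1:  p_3=1·32+11=43,  q_3=1·3+1=4
a_4=1:  p_4=1·43+32=75,  q_4=1·4+3=7
a_5=1:  p_5=1·75+43=118,  q_5=1·7+4=11
a_6=1:  p_6=1·118+75=193,  q_6=1·11+7=18
…
a_8=2:  p_8=2·311+193=815,  q_8=2·29+18=76
a_9=1:  p_9=1·815+311=1126,  q_9=1·76+29=105
→ (1126, 105).  Check: 1126²=1267876, 115·105²=1267875, difference 1.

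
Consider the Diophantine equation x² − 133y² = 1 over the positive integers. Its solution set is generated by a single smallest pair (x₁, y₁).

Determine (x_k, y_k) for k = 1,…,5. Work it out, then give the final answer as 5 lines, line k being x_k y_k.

2588599 224460
13401689565601 1162073863080
69383200415647777399 6016286479789825380
359210566425477440164982401 31147506330593762303822160
1859704226076779569066850908714999 161256807479731348725343689282300

√133 → a₀=11, period (1,1,7,5,1,…,1,1,22); ℓ=16 even so k=15
a_0=11:  p_0=11·1+0=11,  q_0=11·0+1=1
…
a_8=2:  p_8=2·3010+1949=7969,  q_8=2·261+169=691
a_9=1:  p_9=1·7969+3010=10979,  q_9=1·691+261=952
a_10=1:  p_10=1·10979+7969=18948,  q_10=1·952+691=1643
a_11=1:  p_11=1·18948+10979=29927,  q_11=1·1643+952=2595
a_12=5:  p_12=5·29927+18948=168583,  q_12=5·2595+1643=14618
a_13=7:  p_13=7·168583+29927=1210008,  q_13=7·14618+2595=104921
a_14=1:  p_14=1·1210008+168583=1378591,  q_14=1·104921+14618=119539
a_15=1:  p_15=1·1378591+1210008=2588599,  q_15=1·119539+104921=224460
(x₁, y₁) = (2588599, 224460);  2588599² − 133·224460² = 1 ✓
(2588599+224460√133)^2 = 13401689565601 + 1162073863080√133
(2588599+224460√133)^3 = 69383200415647777399 + 6016286479789825380√133
(2588599+224460√133)^4 = 359210566425477440164982401 + 31147506330593762303822160√133
(2588599+224460√133)^5 = 1859704226076779569066850908714999 + 161256807479731348725343689282300√133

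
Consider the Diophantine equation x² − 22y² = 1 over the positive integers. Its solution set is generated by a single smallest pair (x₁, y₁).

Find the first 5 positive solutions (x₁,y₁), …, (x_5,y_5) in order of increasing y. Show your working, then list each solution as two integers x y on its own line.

√22 → a₀=4, period (1,2,4,2,1,8); ℓ=6 even so k=5
k=0  a_k=4  p_k/q_k = 4/1
…
k=3  a_k=4  p_k/q_k = 61/13
k=4  a_k=2  p_k/q_k = 136/29
k=5  a_k=1  p_k/q_k = 197/42
(x₁, y₁) = (197, 42);  197² − 22·42² = 1 ✓
k=2:  x_2 = 197·197+22·42·42 = 77617,  y_2 = 197·42+42·197 = 16548
k=3:  x_3 = 197·77617+22·42·16548 = 30580901,  y_3 = 197·16548+42·77617 = 6519870
k=4:  x_4 = 197·30580901+22·42·6519870 = 12048797377,  y_4 = 197·6519870+42·30580901 = 2568812232
k=5:  x_5 = 197·12048797377+22·42·2568812232 = 4747195585637,  y_5 = 197·2568812232+42·12048797377 = 1012105499538

197 42
77617 16548
30580901 6519870
12048797377 2568812232
4747195585637 1012105499538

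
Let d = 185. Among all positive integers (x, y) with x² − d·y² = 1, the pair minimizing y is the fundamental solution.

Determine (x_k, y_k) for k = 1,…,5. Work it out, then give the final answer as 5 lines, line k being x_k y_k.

d=185: √d = [13; 1,1,1,1,26] (ℓ=5, odd), read p_9/q_9
k=0  a_k=13  p_k/q_k = 13/1
k=1  a_k=1  p_k/q_k = 14/1
…
k=5  a_k=26  p_k/q_k = 1809/133
…
k=8  a_k=1  p_k/q_k = 5563/409
k=9  a_k=1  p_k/q_k = 9249/680
→ (9249, 680).  Check: 9249²=85544001, 185·680²=85544000, difference 1.
k=2:  x_2 = 9249·9249+185·680·680 = 171088001,  y_2 = 9249·680+680·9249 = 12578640
k=3:  x_3 = 9249·171088001+185·680·12578640 = 3164785833249,  y_3 = 9249·12578640+680·171088001 = 232679682040
k=4:  x_4 = 9249·3164785833249+185·680·232679682040 = 58542208172352001,  y_4 = 9249·232679682040+680·3164785833249 = 4304108745797280
k=5:  x_5 = 9249·58542208172352001+185·680·4304108745797280 = 1082913763607381481249,  y_5 = 9249·4304108745797280+680·58542208172352001 = 79617403347078403400

9249 680
171088001 12578640
3164785833249 232679682040
58542208172352001 4304108745797280
1082913763607381481249 79617403347078403400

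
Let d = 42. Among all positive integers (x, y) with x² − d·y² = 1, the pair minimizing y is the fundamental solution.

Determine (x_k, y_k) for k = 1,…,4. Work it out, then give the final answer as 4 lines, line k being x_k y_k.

13 2
337 52
8749 1350
227137 35048

d=42: √d = [6; 2,12] (ℓ=2, even), read p_1/q_1
step 0: (6, 1)  from 6·(1,0) + (0,1)
step 1: (13, 2)  from 2·(6,1) + (1,0)
(x₁, y₁) = (13, 2);  13² − 42·2² = 1 ✓
k=2:  x_2 = 13·13+42·2·2 = 337,  y_2 = 13·2+2·13 = 52
k=3:  x_3 = 13·337+42·2·52 = 8749,  y_3 = 13·52+2·337 = 1350
k=4:  x_4 = 13·8749+42·2·1350 = 227137,  y_4 = 13·1350+2·8749 = 35048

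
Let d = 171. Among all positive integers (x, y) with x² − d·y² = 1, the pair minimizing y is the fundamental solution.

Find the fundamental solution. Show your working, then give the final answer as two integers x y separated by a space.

170 13

[13; 13,26] for √171; ℓ=2 ⇒ convergent index 1
a_0=13:  p_0=13·1+0=13,  q_0=13·0+1=1
a_1=13:  p_1=13·13+1=170,  q_1=13·1+0=13
→ (170, 13).  Check: 170²=28900, 171·13²=28899, difference 1.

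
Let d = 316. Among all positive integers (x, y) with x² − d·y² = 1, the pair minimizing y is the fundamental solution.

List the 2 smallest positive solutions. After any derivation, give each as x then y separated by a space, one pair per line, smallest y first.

d=316: √d = [17; 1,3,2,8,2,3,1,34] (ℓ=8, even), read p_7/q_7
a_0=17:  p_0=17·1+0=17,  q_0=17·0+1=1
…
a_6=3:  p_6=3·2862+1351=9937,  q_6=3·161+76=559
a_7=1:  p_7=1·9937+2862=12799,  q_7=1·559+161=720
→ (12799, 720).  Check: 12799²=163814401, 316·720²=163814400, difference 1.
(x_2, y_2) = (12799·12799 + 316·720·720, 12799·720 + 720·12799) = (327628801, 18430560)

12799 720
327628801 18430560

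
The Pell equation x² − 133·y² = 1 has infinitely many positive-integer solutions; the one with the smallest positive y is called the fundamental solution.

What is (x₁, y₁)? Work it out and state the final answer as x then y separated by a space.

2588599 224460

√133 → a₀=11, period (1,1,7,5,1,…,1,1,22); ℓ=16 even so k=15
i=0: a=11 ⇒ p=11, q=1
…
i=2: a=1 ⇒ p=23, q=2
…
i=4: a=5 ⇒ p=888, q=77
i=5: a=1 ⇒ p=1061, q=92
…
i=8: a=2 ⇒ p=7969, q=691
…
i=13: a=7 ⇒ p=1210008, q=104921
i=14: a=1 ⇒ p=1378591, q=119539
i=15: a=1 ⇒ p=2588599, q=224460
(x₁, y₁) = (2588599, 224460);  2588599² − 133·224460² = 1 ✓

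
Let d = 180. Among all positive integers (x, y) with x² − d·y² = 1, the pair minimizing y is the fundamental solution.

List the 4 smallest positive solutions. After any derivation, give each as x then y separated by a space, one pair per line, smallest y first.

√180 → a₀=13, period (2,2,2,26); ℓ=4 even so k=3
a_0=13:  p_0=13·1+0=13,  q_0=13·0+1=1
a_1=2:  p_1=2·13+1=27,  q_1=2·1+0=2
a_2=2:  p_2=2·27+13=67,  q_2=2·2+1=5
a_3=2:  p_3=2·67+27=161,  q_3=2·5+2=12
(x₁, y₁) = (161, 12);  161² − 180·12² = 1 ✓
(x_2, y_2) = (161·161 + 180·12·12, 161·12 + 12·161) = (51841, 3864)
(x_3, y_3) = (161·51841 + 180·12·3864, 161·3864 + 12·51841) = (16692641, 1244196)
(x_4, y_4) = (161·16692641 + 180·12·1244196, 161·1244196 + 12·16692641) = (5374978561, 400627248)

161 12
51841 3864
16692641 1244196
5374978561 400627248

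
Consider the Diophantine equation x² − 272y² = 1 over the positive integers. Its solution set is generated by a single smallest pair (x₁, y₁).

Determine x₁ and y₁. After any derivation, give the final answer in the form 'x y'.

√272 → a₀=16, period (2,32); ℓ=2 even so k=1
a_0=16:  p_0=16·1+0=16,  q_0=16·0+1=1
a_1=2:  p_1=2·16+1=33,  q_1=2·1+0=2
fundamental: x₁=33, y₁=2  (since 1089 − 272·4 = 1)

33 2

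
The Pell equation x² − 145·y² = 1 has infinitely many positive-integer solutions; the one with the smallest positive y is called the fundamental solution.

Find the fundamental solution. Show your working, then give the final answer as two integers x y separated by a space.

[12; 24] for √145; ℓ=1 ⇒ convergent index 1
a_0=12:  p_0=12·1+0=12,  q_0=12·0+1=1
a_1=24:  p_1=24·12+1=289,  q_1=24·1+0=24
fundamental: x₁=289, y₁=24  (since 83521 − 145·576 = 1)

289 24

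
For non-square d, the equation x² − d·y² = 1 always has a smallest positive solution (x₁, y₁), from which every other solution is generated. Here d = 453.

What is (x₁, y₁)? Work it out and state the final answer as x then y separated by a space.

1653751 77700

d=453: √d = [21; 3,1,1,10,14,10,1,1,3,42] (ℓ=10, even), read p_9/q_9
step 0: (21, 1)  from 21·(1,0) + (0,1)
…
step 2: (85, 4)  from 1·(64,3) + (21,1)
…
step 5: (22199, 1043)  from 14·(1575,74) + (149,7)
…
step 8: (469329, 22051)  from 1·(245764,11547) + (223565,10504)
step 9: (1653751, 77700)  from 3·(469329,22051) + (245764,11547)
→ (1653751, 77700).  Check: 1653751²=2734892370001, 453·77700²=2734892370000, difference 1.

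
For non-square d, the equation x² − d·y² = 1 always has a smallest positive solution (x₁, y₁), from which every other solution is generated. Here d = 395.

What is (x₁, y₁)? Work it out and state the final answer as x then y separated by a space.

159 8

[19; 1,6,1,38] for √395; ℓ=4 ⇒ convergent index 3
k=0  a_k=19  p_k/q_k = 19/1
k=1  a_k=1  p_k/q_k = 20/1
k=2  a_k=6  p_k/q_k = 139/7
k=3  a_k=1  p_k/q_k = 159/8
(x₁, y₁) = (159, 8);  159² − 395·8² = 1 ✓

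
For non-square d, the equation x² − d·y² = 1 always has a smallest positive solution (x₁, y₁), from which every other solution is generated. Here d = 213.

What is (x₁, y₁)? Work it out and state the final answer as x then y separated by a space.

194399 13320

√213 = [14; 1,1,2,6,1,8,1,6,2,1,1,28, …], period ℓ=12 (even) → k=11
a_0=14:  p_0=14·1+0=14,  q_0=14·0+1=1
…
a_4=6:  p_4=6·73+29=467,  q_4=6·5+2=32
…
a_7=1:  p_7=1·4787+540=5327,  q_7=1·328+37=365
…
a_10=1:  p_10=1·78825+36749=115574,  q_10=1·5401+2518=7919
a_11=1:  p_11=1·115574+78825=194399,  q_11=1·7919+5401=13320
fundamental: x₁=194399, y₁=13320  (since 37790971201 − 213·177422400 = 1)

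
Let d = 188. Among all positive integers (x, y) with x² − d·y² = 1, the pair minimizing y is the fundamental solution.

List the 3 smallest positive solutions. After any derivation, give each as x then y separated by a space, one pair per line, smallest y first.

√188 → a₀=13, period (1,2,2,6,2,2,1,26); ℓ=8 even so k=7
i=0: a=13 ⇒ p=13, q=1
…
i=2: a=2 ⇒ p=41, q=3
…
i=6: a=2 ⇒ p=3277, q=239
i=7: a=1 ⇒ p=4607, q=336
(x₁, y₁) = (4607, 336);  4607² − 188·336² = 1 ✓
(4607+336√188)^2 = 42448897 + 3095904√188
(4607+336√188)^3 = 391124132351 + 28525659120√188

4607 336
42448897 3095904
391124132351 28525659120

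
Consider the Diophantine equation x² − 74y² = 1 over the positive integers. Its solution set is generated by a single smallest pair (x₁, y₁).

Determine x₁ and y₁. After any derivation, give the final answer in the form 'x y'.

3699 430

d=74: √d = [8; 1,1,1,1,16] (ℓ=5, odd), read p_9/q_9
k=0  a_k=8  p_k/q_k = 8/1
k=1  a_k=1  p_k/q_k = 9/1
…
k=5  a_k=16  p_k/q_k = 714/83
…
k=7  a_k=1  p_k/q_k = 1471/171
k=8  a_k=1  p_k/q_k = 2228/259
k=9  a_k=1  p_k/q_k = 3699/430
fundamental: x₁=3699, y₁=430  (since 13682601 − 74·184900 = 1)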